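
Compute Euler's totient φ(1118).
φ(1118) = 504

φ is multiplicative, with φ(p^e) = p^e − p^(e−1). Factorise 1118 = 2 · 13 · 43. Then
  φ(1118) = (2 − 1) · (13 − 1) · (43 − 1) = 1 · 12 · 42 = 504.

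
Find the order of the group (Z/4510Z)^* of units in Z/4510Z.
(Z/4510Z)^* consists of the classes a with gcd(a, 4510) = 1, so its order is φ(4510). φ is multiplicative, with φ(p^e) = p^e − p^(e−1). Factorise 4510 = 2 · 5 · 11 · 41. Then
  φ(4510) = (2 − 1) · (5 − 1) · (11 − 1) · (41 − 1) = 1 · 4 · 10 · 40 = 1600.
Thus |(Z/4510Z)^*| = 1600.

Final answer: |(Z/4510Z)^*| = 1600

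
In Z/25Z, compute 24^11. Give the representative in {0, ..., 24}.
Use repeated squaring. Binary(11) = 1011. Walk through the bits of the exponent 11 left-to-right: at each bit after the leading one, square the running value, then multiply by 24 if the bit is 1 (always reducing mod 25):
  bit 1 = 1 (leading): start with 24.
  bit 2 = 0: square 24^2 = 576 ≡ 1 (mod 25).
  bit 3 = 1: square 1^2 = 1; bit is 1, so multiply 1·24 = 24 (mod 25).
  bit 4 = 1: square 24^2 = 576 ≡ 1; bit is 1, so multiply 1·24 = 24 (mod 25).
Final value: 24^11 ≡ 24 (mod 25).

Final answer: 24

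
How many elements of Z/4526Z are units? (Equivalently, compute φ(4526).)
An element a ∈ Z/4526Z is a unit iff gcd(a, 4526) = 1, so the number of units is φ(4526). φ is multiplicative, with φ(p^e) = p^e − p^(e−1). Factorise 4526 = 2 · 31 · 73. Then
  φ(4526) = (2 − 1) · (31 − 1) · (73 − 1) = 1 · 30 · 72 = 2160.

Final answer: Z/4526Z has φ(4526) = 2160 units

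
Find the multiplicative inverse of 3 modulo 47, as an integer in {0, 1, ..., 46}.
Apply the extended Euclidean algorithm to (47, 3), tracking rows (r, s, t) with s·47 + t·3 = r. Each division r_prev = q·r_cur + r_new produces the new row as (previous row) − q·(current row):
  row A: (47, 1, 0)   [1·47 + 0·3 = 47]
  row B: (3, 0, 1)   [0·47 + 1·3 = 3]
  47 = 15·3 + 2   → row C = row A − 15·row B = (2, 1, −15)   [check: 1·47 − 15·3 = 2]
  3 = 1·2 + 1   → row D = row B − 1·row C = (1, −1, 16)   [check: −1·47 + 16·3 = 1]
  2 = 2·1 + 0   → remainder 0, stop. gcd = 1 (last nonzero row D).
The gcd is 1, so 3 is invertible mod 47. The last nonzero row gives −1·47 + 16·3 = 1, so t = 16. So 3^(−1) ≡ 16 (mod 47). Verify: 3 · 16 = 48 ≡ 1 (mod 47). ✓

Final answer: 3^(−1) ≡ 16 (mod 47)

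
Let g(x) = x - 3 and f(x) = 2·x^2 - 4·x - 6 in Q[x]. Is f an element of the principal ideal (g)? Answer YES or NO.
YES

In Q[x] the ideal (g) consists of all multiples of g, so f ∈ (g) iff g | f, i.e. iff the remainder of f on division by g is 0. Divide f by g (g is monic, so eliminate the leading term of the running remainder at each step):
  leading term 2·x^2: subtract (2·x)·g(x) = 2·x^2 - 6·x, leaving 2·x - 6
  leading term 2·x: subtract (2)·g(x) = 2·x - 6, leaving 0
The remainder is 0, so f(x) = g(x) · h(x) with h(x) = 2·x + 2. Hence g | f, i.e. f ∈ (g).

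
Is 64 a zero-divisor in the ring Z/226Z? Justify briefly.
YES

gcd(64, 226) = 2 > 1, so 64 is not a unit in Z/226Z. In Z/nZ every nonzero non-unit is a zero-divisor: explicitly, take b = 226/gcd = 113 ≠ 0 (mod 226); then 64·113 = 7232 = 32·226, i.e. 64·113 ≡ 0 (mod 226). So 64 is a zero-divisor.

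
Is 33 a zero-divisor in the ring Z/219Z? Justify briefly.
gcd(33, 219) = 3 > 1, so 33 is not a unit in Z/219Z. In Z/nZ every nonzero non-unit is a zero-divisor: explicitly, take b = 219/gcd = 73 ≠ 0 (mod 219); then 33·73 = 2409 = 11·219, i.e. 33·73 ≡ 0 (mod 219). So 33 is a zero-divisor.

Final answer: YES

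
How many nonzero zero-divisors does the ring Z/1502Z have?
In Z/1502Z each nonzero element is either a unit (gcd with 1502 is 1) or a zero-divisor (gcd > 1). The number of units is φ(1502): factorise 1502 = 2 · 751, so φ(1502) = (2 − 1) · (751 − 1) = 1 · 750 = 750. The nonzero elements number 1502 − 1 = 1501. Hence the nonzero zero-divisors number 1501 − 750 = 751.

Final answer: Z/1502Z has 751 nonzero zero-divisors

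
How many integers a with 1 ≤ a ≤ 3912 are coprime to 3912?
The number of a ∈ {1, ..., 3912} with gcd(a, 3912) = 1 is by definition Euler's totient φ(3912). φ is multiplicative, with φ(p^e) = p^e − p^(e−1). Factorise 3912 = 2^3 · 3 · 163. Then
  φ(3912) = (2^3 − 2^2) · (3 − 1) · (163 − 1) = 4 · 2 · 162 = 1296.
So there are 1296 such integers.

Final answer: 1296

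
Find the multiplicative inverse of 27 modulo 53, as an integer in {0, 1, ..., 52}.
Apply the extended Euclidean algorithm to (53, 27), tracking rows (r, s, t) with s·53 + t·27 = r. Each division r_prev = q·r_cur + r_new produces the new row as (previous row) − q·(current row):
  row A: (53, 1, 0)   [1·53 + 0·27 = 53]
  row B: (27, 0, 1)   [0·53 + 1·27 = 27]
  53 = 1·27 + 26   → row C = row A − 1·row B = (26, 1, −1)   [check: 1·53 − 1·27 = 26]
  27 = 1·26 + 1   → row D = row B − 1·row C = (1, −1, 2)   [check: −1·53 + 2·27 = 1]
  26 = 26·1 + 0   → remainder 0, stop. gcd = 1 (last nonzero row D).
The gcd is 1, so 27 is invertible mod 53. The last nonzero row gives −1·53 + 2·27 = 1, so t = 2. So 27^(−1) ≡ 2 (mod 53). Verify: 27 · 2 = 54 ≡ 1 (mod 53). ✓

Final answer: 27^(−1) ≡ 2 (mod 53)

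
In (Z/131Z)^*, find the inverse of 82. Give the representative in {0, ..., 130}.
Apply the extended Euclidean algorithm to (131, 82), tracking rows (r, s, t) with s·131 + t·82 = r. Each division r_prev = q·r_cur + r_new produces the new row as (previous row) − q·(current row):
  row A: (131, 1, 0)   [1·131 + 0·82 = 131]
  row B: (82, 0, 1)   [0·131 + 1·82 = 82]
  131 = 1·82 + 49   → row C = row A − 1·row B = (49, 1, −1)   [check: 1·131 − 1·82 = 49]
  82 = 1·49 + 33   → row D = row B − 1·row C = (33, −1, 2)   [check: −1·131 + 2·82 = 33]
  49 = 1·33 + 16   → row E = row C − 1·row D = (16, 2, −3)   [check: 2·131 − 3·82 = 16]
  33 = 2·16 + 1   → row F = row D − 2·row E = (1, −5, 8)   [check: −5·131 + 8·82 = 1]
  16 = 16·1 + 0   → remainder 0, stop. gcd = 1 (last nonzero row F).
The gcd is 1, so 82 is invertible mod 131. The last nonzero row gives −5·131 + 8·82 = 1, so t = 8. So 82^(−1) ≡ 8 (mod 131). Verify: 82 · 8 = 656 ≡ 1 (mod 131). ✓

Final answer: 82^(−1) ≡ 8 (mod 131)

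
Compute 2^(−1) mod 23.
Apply the extended Euclidean algorithm to (23, 2), tracking rows (r, s, t) with s·23 + t·2 = r. Each division r_prev = q·r_cur + r_new produces the new row as (previous row) − q·(current row):
  row A: (23, 1, 0)   [1·23 + 0·2 = 23]
  row B: (2, 0, 1)   [0·23 + 1·2 = 2]
  23 = 11·2 + 1   → row C = row A − 11·row B = (1, 1, −11)   [check: 1·23 − 11·2 = 1]
  2 = 2·1 + 0   → remainder 0, stop. gcd = 1 (last nonzero row C).
The gcd is 1, so 2 is invertible mod 23. The last nonzero row gives 1·23 − 11·2 = 1, so t = −11. So 2^(−1) ≡ −11 ≡ 12 (mod 23). Verify: 2 · 12 = 24 ≡ 1 (mod 23). ✓

Final answer: 2^(−1) ≡ 12 (mod 23)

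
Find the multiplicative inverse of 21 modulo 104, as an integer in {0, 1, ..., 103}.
21^(−1) ≡ 5 (mod 104)

Apply the extended Euclidean algorithm to (104, 21), tracking rows (r, s, t) with s·104 + t·21 = r. Each division r_prev = q·r_cur + r_new produces the new row as (previous row) − q·(current row):
  row A: (104, 1, 0)   [1·104 + 0·21 = 104]
  row B: (21, 0, 1)   [0·104 + 1·21 = 21]
  104 = 4·21 + 20   → row C = row A − 4·row B = (20, 1, −4)   [check: 1·104 − 4·21 = 20]
  21 = 1·20 + 1   → row D = row B − 1·row C = (1, −1, 5)   [check: −1·104 + 5·21 = 1]
  20 = 20·1 + 0   → remainder 0, stop. gcd = 1 (last nonzero row D).
The gcd is 1, so 21 is invertible mod 104. The last nonzero row gives −1·104 + 5·21 = 1, so t = 5. So 21^(−1) ≡ 5 (mod 104). Verify: 21 · 5 = 105 ≡ 1 (mod 104). ✓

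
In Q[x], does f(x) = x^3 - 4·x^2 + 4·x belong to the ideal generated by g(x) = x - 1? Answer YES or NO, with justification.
NO

In Q[x] the ideal (g) consists of all multiples of g, so f ∈ (g) iff g | f, i.e. iff the remainder of f on division by g is 0. Divide f by g (g is monic, so eliminate the leading term of the running remainder at each step):
  leading term x^3: subtract (x^2)·g(x) = x^3 - x^2, leaving -3·x^2 + 4·x
  leading term -3·x^2: subtract (-3·x)·g(x) = -3·x^2 + 3·x, leaving x
  leading term x: subtract (1)·g(x) = x - 1, leaving 1
The remainder r(x) = 1 ≠ 0 (and deg r < deg g), so g ∤ f, i.e. f ∉ (g).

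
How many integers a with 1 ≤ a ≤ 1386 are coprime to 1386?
The number of a ∈ {1, ..., 1386} with gcd(a, 1386) = 1 is by definition Euler's totient φ(1386). φ is multiplicative, with φ(p^e) = p^e − p^(e−1). Factorise 1386 = 2 · 3^2 · 7 · 11. Then
  φ(1386) = (2 − 1) · (3^2 − 3^1) · (7 − 1) · (11 − 1) = 1 · 6 · 6 · 10 = 360.
So there are 360 such integers.

Final answer: 360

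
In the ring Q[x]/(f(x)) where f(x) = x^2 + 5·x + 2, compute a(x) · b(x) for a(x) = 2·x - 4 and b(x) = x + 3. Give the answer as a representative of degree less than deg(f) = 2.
a · b ≡ -8·x - 16 (mod f(x))

First multiply in Q[x] without reducing: a · b = 2·x^2 + 2·x - 12. Now divide by f(x) = x^2 + 5·x + 2, eliminating the leading term at each step:
  leading term 2·x^2: subtract (2)·f(x) = 2·x^2 + 10·x + 4, leaving -8·x - 16
The degree is now < 2, so this is the remainder. Hence a · b ≡ -8·x - 16 in Q[x]/(f).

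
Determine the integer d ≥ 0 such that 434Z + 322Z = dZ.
In the PID Z, (a, b) is generated by gcd(a, b). Compute gcd(434, 322) with the extended Euclidean algorithm, tracking rows (r, s, t) with s·434 + t·322 = r:
  row A: (434, 1, 0)   [1·434 + 0·322 = 434]
  row B: (322, 0, 1)   [0·434 + 1·322 = 322]
  434 = 1·322 + 112   → row C = row A − 1·row B = (112, 1, −1)   [check: 1·434 − 1·322 = 112]
  322 = 2·112 + 98   → row D = row B − 2·row C = (98, −2, 3)   [check: −2·434 + 3·322 = 98]
  112 = 1·98 + 14   → row E = row C − 1·row D = (14, 3, −4)   [check: 3·434 − 4·322 = 14]
  98 = 7·14 + 0   → remainder 0, stop. gcd = 14 (last nonzero row E).
So gcd(434, 322) = 14, with Bézout identity 3·434 − 4·322 = 14. Containment (⊇): the Bézout identity exhibits 14 as an element of (434, 322), giving (14) ⊆ (434, 322). Containment (⊆): since 14 | 434 and 14 | 322 (434 = 14·31, 322 = 14·23), every Z-linear combination of 434 and 322 is divisible by 14, so (434, 322) ⊆ (14). Therefore (434, 322) = (14), d = 14.

Final answer: (434, 322) = (14); d = 14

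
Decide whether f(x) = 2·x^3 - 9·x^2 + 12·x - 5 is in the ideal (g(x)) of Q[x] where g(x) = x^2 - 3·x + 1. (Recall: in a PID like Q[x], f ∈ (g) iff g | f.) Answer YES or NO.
In Q[x] the ideal (g) consists of all multiples of g, so f ∈ (g) iff g | f, i.e. iff the remainder of f on division by g is 0. Divide f by g (g is monic, so eliminate the leading term of the running remainder at each step):
  leading term 2·x^3: subtract (2·x)·g(x) = 2·x^3 - 6·x^2 + 2·x, leaving -3·x^2 + 10·x - 5
  leading term -3·x^2: subtract (-3)·g(x) = -3·x^2 + 9·x - 3, leaving x - 2
The remainder r(x) = x - 2 ≠ 0 (and deg r < deg g), so g ∤ f, i.e. f ∉ (g).

Final answer: NO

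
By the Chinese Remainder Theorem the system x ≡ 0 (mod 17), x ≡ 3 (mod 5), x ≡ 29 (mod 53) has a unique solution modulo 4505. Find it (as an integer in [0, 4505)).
The moduli 17, 5, 53 are pairwise coprime, so by the CRT there is a unique solution mod 17·5·53 = 4505.
Solve by successive substitution. Start with x ≡ 0 (mod 17).
  Combine with x ≡ 3 (mod 5): write x = 17·t and require 17·t ≡ 3 (mod 5). Since 17^(−1) ≡ 3 (mod 5) (17 ≡ 2 (mod 5)), t ≡ 3·3 ≡ 4 (mod 5). So x ≡ 17·4 = 68 (mod 85).
  Combine with x ≡ 29 (mod 53): write x = 68 + 85·t and require 68 + 85·t ≡ 29 (mod 53), i.e. 85·t ≡ 29 − 68 ≡ 14 (mod 53). Since 85^(−1) ≡ 5 (mod 53) (85 ≡ 32 (mod 53)), t ≡ 5·14 ≡ 17 (mod 53). So x ≡ 68 + 85·17 = 1513 (mod 4505).
Unique solution in [0, 4505): x = 1513.

Final answer: x ≡ 1513 (mod 4505); the representative in [0, 4505) is 1513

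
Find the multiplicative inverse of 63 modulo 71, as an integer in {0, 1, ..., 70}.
63^(−1) ≡ 62 (mod 71)

Apply the extended Euclidean algorithm to (71, 63), tracking rows (r, s, t) with s·71 + t·63 = r. Each division r_prev = q·r_cur + r_new produces the new row as (previous row) − q·(current row):
  row A: (71, 1, 0)   [1·71 + 0·63 = 71]
  row B: (63, 0, 1)   [0·71 + 1·63 = 63]
  71 = 1·63 + 8   → row C = row A − 1·row B = (8, 1, −1)   [check: 1·71 − 1·63 = 8]
  63 = 7·8 + 7   → row D = row B − 7·row C = (7, −7, 8)   [check: −7·71 + 8·63 = 7]
  8 = 1·7 + 1   → row E = row C − 1·row D = (1, 8, −9)   [check: 8·71 − 9·63 = 1]
  7 = 7·1 + 0   → remainder 0, stop. gcd = 1 (last nonzero row E).
The gcd is 1, so 63 is invertible mod 71. The last nonzero row gives 8·71 − 9·63 = 1, so t = −9. So 63^(−1) ≡ −9 ≡ 62 (mod 71). Verify: 63 · 62 = 3906 ≡ 1 (mod 71). ✓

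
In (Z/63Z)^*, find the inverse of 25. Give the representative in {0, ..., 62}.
25^(−1) ≡ 58 (mod 63)

Apply the extended Euclidean algorithm to (63, 25), tracking rows (r, s, t) with s·63 + t·25 = r. Each division r_prev = q·r_cur + r_new produces the new row as (previous row) − q·(current row):
  row A: (63, 1, 0)   [1·63 + 0·25 = 63]
  row B: (25, 0, 1)   [0·63 + 1·25 = 25]
  63 = 2·25 + 13   → row C = row A − 2·row B = (13, 1, −2)   [check: 1·63 − 2·25 = 13]
  25 = 1·13 + 12   → row D = row B − 1·row C = (12, −1, 3)   [check: −1·63 + 3·25 = 12]
  13 = 1·12 + 1   → row E = row C − 1·row D = (1, 2, −5)   [check: 2·63 − 5·25 = 1]
  12 = 12·1 + 0   → remainder 0, stop. gcd = 1 (last nonzero row E).
The gcd is 1, so 25 is invertible mod 63. The last nonzero row gives 2·63 − 5·25 = 1, so t = −5. So 25^(−1) ≡ −5 ≡ 58 (mod 63). Verify: 25 · 58 = 1450 ≡ 1 (mod 63). ✓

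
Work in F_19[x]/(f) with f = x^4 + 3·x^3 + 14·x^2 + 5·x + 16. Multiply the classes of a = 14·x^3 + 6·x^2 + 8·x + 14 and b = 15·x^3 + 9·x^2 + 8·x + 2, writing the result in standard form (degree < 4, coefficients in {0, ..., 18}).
Multiply as integer polynomials: a · b = 210·x^6 + 216·x^5 + 286·x^4 + 358·x^3 + 202·x^2 + 128·x + 28. Reducing coefficients mod 19: a · b ≡ x^6 + 7·x^5 + x^4 + 16·x^3 + 12·x^2 + 14·x + 9. Now divide by f(x) = x^4 + 3·x^3 + 14·x^2 + 5·x + 16 in F_19[x], eliminating the leading term at each step:
  leading term x^6: subtract (x^2)·f(x) = x^6 + 3·x^5 + 14·x^4 + 5·x^3 + 16·x^2, leaving 4·x^5 + 6·x^4 + 11·x^3 + 15·x^2 + 14·x + 9 (coefficients mod 19)
  leading term 4·x^5: subtract (4·x)·f(x) = 4·x^5 + 12·x^4 + 18·x^3 + x^2 + 7·x, leaving 13·x^4 + 12·x^3 + 14·x^2 + 7·x + 9 (coefficients mod 19)
  leading term 13·x^4: subtract (13)·f(x) = 13·x^4 + x^3 + 11·x^2 + 8·x + 18, leaving 11·x^3 + 3·x^2 + 18·x + 10 (coefficients mod 19)
The degree is now < 4, so this is the remainder. Hence a · b ≡ 11·x^3 + 3·x^2 + 18·x + 10 in F_19[x]/(f).

Final answer: a · b ≡ 11·x^3 + 3·x^2 + 18·x + 10 (mod f(x))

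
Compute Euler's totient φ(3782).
φ(3782) = 1800

φ is multiplicative, with φ(p^e) = p^e − p^(e−1). Factorise 3782 = 2 · 31 · 61. Then
  φ(3782) = (2 − 1) · (31 − 1) · (61 − 1) = 1 · 30 · 60 = 1800.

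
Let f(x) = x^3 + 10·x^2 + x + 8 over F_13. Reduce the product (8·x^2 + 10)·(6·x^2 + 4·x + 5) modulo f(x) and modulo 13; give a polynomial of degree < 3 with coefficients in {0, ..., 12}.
Multiply as integer polynomials: a · b = 48·x^4 + 32·x^3 + 100·x^2 + 40·x + 50. Reducing coefficients mod 13: a · b ≡ 9·x^4 + 6·x^3 + 9·x^2 + x + 11. Now divide by f(x) = x^3 + 10·x^2 + x + 8 in F_13[x], eliminating the leading term at each step:
  leading term 9·x^4: subtract (9·x)·f(x) = 9·x^4 + 12·x^3 + 9·x^2 + 7·x, leaving 7·x^3 + 7·x + 11 (coefficients mod 13)
  leading term 7·x^3: subtract (7)·f(x) = 7·x^3 + 5·x^2 + 7·x + 4, leaving 8·x^2 + 7 (coefficients mod 13)
The degree is now < 3, so this is the remainder. Hence a · b ≡ 8·x^2 + 7 in F_13[x]/(f).

Final answer: a · b ≡ 8·x^2 + 7 (mod f(x))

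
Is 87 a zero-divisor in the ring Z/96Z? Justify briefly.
YES

gcd(87, 96) = 3 > 1, so 87 is not a unit in Z/96Z. In Z/nZ every nonzero non-unit is a zero-divisor: explicitly, take b = 96/gcd = 32 ≠ 0 (mod 96); then 87·32 = 2784 = 29·96, i.e. 87·32 ≡ 0 (mod 96). So 87 is a zero-divisor.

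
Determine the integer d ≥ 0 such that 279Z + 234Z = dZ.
(279, 234) = (9); d = 9

In the PID Z, (a, b) is generated by gcd(a, b). Compute gcd(279, 234) with the extended Euclidean algorithm, tracking rows (r, s, t) with s·279 + t·234 = r:
  row A: (279, 1, 0)   [1·279 + 0·234 = 279]
  row B: (234, 0, 1)   [0·279 + 1·234 = 234]
  279 = 1·234 + 45   → row C = row A − 1·row B = (45, 1, −1)   [check: 1·279 − 1·234 = 45]
  234 = 5·45 + 9   → row D = row B − 5·row C = (9, −5, 6)   [check: −5·279 + 6·234 = 9]
  45 = 5·9 + 0   → remainder 0, stop. gcd = 9 (last nonzero row D).
So gcd(279, 234) = 9, with Bézout identity −5·279 + 6·234 = 9. Containment (⊇): the Bézout identity exhibits 9 as an element of (279, 234), giving (9) ⊆ (279, 234). Containment (⊆): since 9 | 279 and 9 | 234 (279 = 9·31, 234 = 9·26), every Z-linear combination of 279 and 234 is divisible by 9, so (279, 234) ⊆ (9). Therefore (279, 234) = (9), d = 9.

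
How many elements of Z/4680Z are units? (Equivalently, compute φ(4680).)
Z/4680Z has φ(4680) = 1152 units

An element a ∈ Z/4680Z is a unit iff gcd(a, 4680) = 1, so the number of units is φ(4680). φ is multiplicative, with φ(p^e) = p^e − p^(e−1). Factorise 4680 = 2^3 · 3^2 · 5 · 13. Then
  φ(4680) = (2^3 − 2^2) · (3^2 − 3^1) · (5 − 1) · (13 − 1) = 4 · 6 · 4 · 12 = 1152.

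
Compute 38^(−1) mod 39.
38^(−1) ≡ 38 (mod 39)

Apply the extended Euclidean algorithm to (39, 38), tracking rows (r, s, t) with s·39 + t·38 = r. Each division r_prev = q·r_cur + r_new produces the new row as (previous row) − q·(current row):
  row A: (39, 1, 0)   [1·39 + 0·38 = 39]
  row B: (38, 0, 1)   [0·39 + 1·38 = 38]
  39 = 1·38 + 1   → row C = row A − 1·row B = (1, 1, −1)   [check: 1·39 − 1·38 = 1]
  38 = 38·1 + 0   → remainder 0, stop. gcd = 1 (last nonzero row C).
The gcd is 1, so 38 is invertible mod 39. The last nonzero row gives 1·39 − 1·38 = 1, so t = −1. So 38^(−1) ≡ −1 ≡ 38 (mod 39). Verify: 38 · 38 = 1444 ≡ 1 (mod 39). ✓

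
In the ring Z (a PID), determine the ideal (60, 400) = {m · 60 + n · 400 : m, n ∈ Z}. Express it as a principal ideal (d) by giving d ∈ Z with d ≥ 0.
(60, 400) = (20); d = 20

In the PID Z, (a, b) is generated by gcd(a, b). Compute gcd(400, 60) with the extended Euclidean algorithm, tracking rows (r, s, t) with s·400 + t·60 = r:
  row A: (400, 1, 0)   [1·400 + 0·60 = 400]
  row B: (60, 0, 1)   [0·400 + 1·60 = 60]
  400 = 6·60 + 40   → row C = row A − 6·row B = (40, 1, −6)   [check: 1·400 − 6·60 = 40]
  60 = 1·40 + 20   → row D = row B − 1·row C = (20, −1, 7)   [check: −1·400 + 7·60 = 20]
  40 = 2·20 + 0   → remainder 0, stop. gcd = 20 (last nonzero row D).
So gcd(60, 400) = 20, with Bézout identity −1·400 + 7·60 = 20. Containment (⊇): the Bézout identity exhibits 20 as an element of (60, 400), giving (20) ⊆ (60, 400). Containment (⊆): since 20 | 60 and 20 | 400 (60 = 20·3, 400 = 20·20), every Z-linear combination of 60 and 400 is divisible by 20, so (60, 400) ⊆ (20). Therefore (60, 400) = (20), d = 20.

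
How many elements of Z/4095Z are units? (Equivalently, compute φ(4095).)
Z/4095Z has φ(4095) = 1728 units

An element a ∈ Z/4095Z is a unit iff gcd(a, 4095) = 1, so the number of units is φ(4095). φ is multiplicative, with φ(p^e) = p^e − p^(e−1). Factorise 4095 = 3^2 · 5 · 7 · 13. Then
  φ(4095) = (3^2 − 3^1) · (5 − 1) · (7 − 1) · (13 − 1) = 6 · 4 · 6 · 12 = 1728.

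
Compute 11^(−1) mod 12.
11^(−1) ≡ 11 (mod 12)

Apply the extended Euclidean algorithm to (12, 11), tracking rows (r, s, t) with s·12 + t·11 = r. Each division r_prev = q·r_cur + r_new produces the new row as (previous row) − q·(current row):
  row A: (12, 1, 0)   [1·12 + 0·11 = 12]
  row B: (11, 0, 1)   [0·12 + 1·11 = 11]
  12 = 1·11 + 1   → row C = row A − 1·row B = (1, 1, −1)   [check: 1·12 − 1·11 = 1]
  11 = 11·1 + 0   → remainder 0, stop. gcd = 1 (last nonzero row C).
The gcd is 1, so 11 is invertible mod 12. The last nonzero row gives 1·12 − 1·11 = 1, so t = −1. So 11^(−1) ≡ −1 ≡ 11 (mod 12). Verify: 11 · 11 = 121 ≡ 1 (mod 12). ✓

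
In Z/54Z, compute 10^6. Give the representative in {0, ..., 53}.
28

Use repeated squaring. Binary(6) = 110. Walk through the bits of the exponent 6 left-to-right: at each bit after the leading one, square the running value, then multiply by 10 if the bit is 1 (always reducing mod 54):
  bit 1 = 1 (leading): start with 10.
  bit 2 = 1: square 10^2 = 100 ≡ 46; bit is 1, so multiply 46·10 = 460 ≡ 28 (mod 54).
  bit 3 = 0: square 28^2 = 784 ≡ 28 (mod 54).
Final value: 10^6 ≡ 28 (mod 54).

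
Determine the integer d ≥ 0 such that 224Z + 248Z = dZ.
In the PID Z, (a, b) is generated by gcd(a, b). Compute gcd(248, 224) with the extended Euclidean algorithm, tracking rows (r, s, t) with s·248 + t·224 = r:
  row A: (248, 1, 0)   [1·248 + 0·224 = 248]
  row B: (224, 0, 1)   [0·248 + 1·224 = 224]
  248 = 1·224 + 24   → row C = row A − 1·row B = (24, 1, −1)   [check: 1·248 − 1·224 = 24]
  224 = 9·24 + 8   → row D = row B − 9·row C = (8, −9, 10)   [check: −9·248 + 10·224 = 8]
  24 = 3·8 + 0   → remainder 0, stop. gcd = 8 (last nonzero row D).
So gcd(224, 248) = 8, with Bézout identity −9·248 + 10·224 = 8. Containment (⊇): the Bézout identity exhibits 8 as an element of (224, 248), giving (8) ⊆ (224, 248). Containment (⊆): since 8 | 224 and 8 | 248 (224 = 8·28, 248 = 8·31), every Z-linear combination of 224 and 248 is divisible by 8, so (224, 248) ⊆ (8). Therefore (224, 248) = (8), d = 8.

Final answer: (224, 248) = (8); d = 8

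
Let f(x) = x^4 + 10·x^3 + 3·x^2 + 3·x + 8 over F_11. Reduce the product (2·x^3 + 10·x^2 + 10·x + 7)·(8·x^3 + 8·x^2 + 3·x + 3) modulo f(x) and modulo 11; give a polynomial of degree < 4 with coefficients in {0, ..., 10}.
Multiply as integer polynomials: a · b = 16·x^6 + 96·x^5 + 166·x^4 + 172·x^3 + 116·x^2 + 51·x + 21. Reducing coefficients mod 11: a · b ≡ 5·x^6 + 8·x^5 + x^4 + 7·x^3 + 6·x^2 + 7·x + 10. Now divide by f(x) = x^4 + 10·x^3 + 3·x^2 + 3·x + 8 in F_11[x], eliminating the leading term at each step:
  leading term 5·x^6: subtract (5·x^2)·f(x) = 5·x^6 + 6·x^5 + 4·x^4 + 4·x^3 + 7·x^2, leaving 2·x^5 + 8·x^4 + 3·x^3 + 10·x^2 + 7·x + 10 (coefficients mod 11)
  leading term 2·x^5: subtract (2·x)·f(x) = 2·x^5 + 9·x^4 + 6·x^3 + 6·x^2 + 5·x, leaving 10·x^4 + 8·x^3 + 4·x^2 + 2·x + 10 (coefficients mod 11)
  leading term 10·x^4: subtract (10)·f(x) = 10·x^4 + x^3 + 8·x^2 + 8·x + 3, leaving 7·x^3 + 7·x^2 + 5·x + 7 (coefficients mod 11)
The degree is now < 4, so this is the remainder. Hence a · b ≡ 7·x^3 + 7·x^2 + 5·x + 7 in F_11[x]/(f).

Final answer: a · b ≡ 7·x^3 + 7·x^2 + 5·x + 7 (mod f(x))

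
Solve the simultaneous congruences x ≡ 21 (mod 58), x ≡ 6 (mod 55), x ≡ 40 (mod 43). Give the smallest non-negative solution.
The moduli 58, 55, 43 are pairwise coprime, so by the CRT there is a unique solution mod 58·55·43 = 137170.
Solve by successive substitution. Start with x ≡ 21 (mod 58).
  Combine with x ≡ 6 (mod 55): write x = 21 + 58·t and require 21 + 58·t ≡ 6 (mod 55), i.e. 58·t ≡ 6 − 21 ≡ 40 (mod 55). Since 58^(−1) ≡ 37 (mod 55) (58 ≡ 3 (mod 55)), t ≡ 37·40 ≡ 50 (mod 55). So x ≡ 21 + 58·50 = 2921 (mod 3190).
  Combine with x ≡ 40 (mod 43): write x = 2921 + 3190·t and require 2921 + 3190·t ≡ 40 (mod 43), i.e. 3190·t ≡ 40 − 2921 ≡ 0 (mod 43). Since 3190^(−1) ≡ 27 (mod 43) (3190 ≡ 8 (mod 43)), t ≡ 27·0 ≡ 0 (mod 43). So x ≡ 2921 + 3190·0 = 2921 (mod 137170).
Unique solution in [0, 137170): x = 2921.

Final answer: x ≡ 2921 (mod 137170); the representative in [0, 137170) is 2921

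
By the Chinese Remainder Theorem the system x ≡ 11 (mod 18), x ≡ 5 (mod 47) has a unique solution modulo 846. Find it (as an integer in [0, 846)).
The moduli 18, 47 are pairwise coprime, so by the CRT there is a unique solution mod 18·47 = 846.
Solve by successive substitution. Start with x ≡ 11 (mod 18).
  Combine with x ≡ 5 (mod 47): write x = 11 + 18·t and require 11 + 18·t ≡ 5 (mod 47), i.e. 18·t ≡ 5 − 11 ≡ 41 (mod 47). Since 18^(−1) ≡ 34 (mod 47), t ≡ 34·41 ≡ 31 (mod 47). So x ≡ 11 + 18·31 = 569 (mod 846).
Unique solution in [0, 846): x = 569.

Final answer: x ≡ 569 (mod 846); the representative in [0, 846) is 569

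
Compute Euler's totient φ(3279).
φ(3279) = 2184

φ is multiplicative, with φ(p^e) = p^e − p^(e−1). Factorise 3279 = 3 · 1093. Then
  φ(3279) = (3 − 1) · (1093 − 1) = 2 · 1092 = 2184.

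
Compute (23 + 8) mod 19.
Reduce the summands first: 23 ≡ 4 (mod 19), so 23 + 8 ≡ 4 + 8 (mod 19). 4 + 8 = 12; 12 = 0·19 + 12, so (23 + 8) mod 19 = 12.

Final answer: 12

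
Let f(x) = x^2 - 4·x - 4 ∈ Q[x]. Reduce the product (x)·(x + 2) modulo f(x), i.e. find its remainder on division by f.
a · b ≡ 6·x + 4 (mod f(x))

First multiply in Q[x] without reducing: a · b = x^2 + 2·x. Now divide by f(x) = x^2 - 4·x - 4, eliminating the leading term at each step:
  leading term x^2: subtract (1)·f(x) = x^2 - 4·x - 4, leaving 6·x + 4
The degree is now < 2, so this is the remainder. Hence a · b ≡ 6·x + 4 in Q[x]/(f).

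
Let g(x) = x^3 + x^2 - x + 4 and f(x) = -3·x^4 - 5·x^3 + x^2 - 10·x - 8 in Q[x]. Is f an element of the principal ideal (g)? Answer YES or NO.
YES

In Q[x] the ideal (g) consists of all multiples of g, so f ∈ (g) iff g | f, i.e. iff the remainder of f on division by g is 0. Divide f by g (g is monic, so eliminate the leading term of the running remainder at each step):
  leading term -3·x^4: subtract (-3·x)·g(x) = -3·x^4 - 3·x^3 + 3·x^2 - 12·x, leaving -2·x^3 - 2·x^2 + 2·x - 8
  leading term -2·x^3: subtract (-2)·g(x) = -2·x^3 - 2·x^2 + 2·x - 8, leaving 0
The remainder is 0, so f(x) = g(x) · h(x) with h(x) = -3·x - 2. Hence g | f, i.e. f ∈ (g).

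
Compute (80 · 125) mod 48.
Reduce the factors first: 80 ≡ 32, 125 ≡ 29 (mod 48), so 80 · 125 ≡ 32 · 29 (mod 48). 32 · 29 = 928. Dividing by 48: 928 = 19·48 + 16. So (80 · 125) mod 48 = 16.

Final answer: 16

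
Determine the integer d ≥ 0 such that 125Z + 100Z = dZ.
(125, 100) = (25); d = 25

In the PID Z, (a, b) is generated by gcd(a, b). Compute gcd(125, 100) with the extended Euclidean algorithm, tracking rows (r, s, t) with s·125 + t·100 = r:
  row A: (125, 1, 0)   [1·125 + 0·100 = 125]
  row B: (100, 0, 1)   [0·125 + 1·100 = 100]
  125 = 1·100 + 25   → row C = row A − 1·row B = (25, 1, −1)   [check: 1·125 − 1·100 = 25]
  100 = 4·25 + 0   → remainder 0, stop. gcd = 25 (last nonzero row C).
So gcd(125, 100) = 25, with Bézout identity 1·125 − 1·100 = 25. Containment (⊇): the Bézout identity exhibits 25 as an element of (125, 100), giving (25) ⊆ (125, 100). Containment (⊆): since 25 | 125 and 25 | 100 (125 = 25·5, 100 = 25·4), every Z-linear combination of 125 and 100 is divisible by 25, so (125, 100) ⊆ (25). Therefore (125, 100) = (25), d = 25.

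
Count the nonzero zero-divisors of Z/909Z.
In Z/909Z each nonzero element is either a unit (gcd with 909 is 1) or a zero-divisor (gcd > 1). The number of units is φ(909): factorise 909 = 3^2 · 101, so φ(909) = (3^2 − 3^1) · (101 − 1) = 6 · 100 = 600. The nonzero elements number 909 − 1 = 908. Hence the nonzero zero-divisors number 908 − 600 = 308.

Final answer: Z/909Z has 308 nonzero zero-divisors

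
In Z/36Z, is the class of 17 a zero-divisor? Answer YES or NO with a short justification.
NO

gcd(17, 36) = 1, so 17 is a unit in Z/36Z (it has a multiplicative inverse). A unit cannot be a zero-divisor: if 17·b ≡ 0 then multiplying both sides by 17^(−1) gives b ≡ 0. So 17 is not a zero-divisor.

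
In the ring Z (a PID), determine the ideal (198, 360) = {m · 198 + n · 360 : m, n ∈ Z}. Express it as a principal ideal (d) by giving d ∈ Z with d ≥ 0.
(198, 360) = (18); d = 18

In the PID Z, (a, b) is generated by gcd(a, b). Compute gcd(360, 198) with the extended Euclidean algorithm, tracking rows (r, s, t) with s·360 + t·198 = r:
  row A: (360, 1, 0)   [1·360 + 0·198 = 360]
  row B: (198, 0, 1)   [0·360 + 1·198 = 198]
  360 = 1·198 + 162   → row C = row A − 1·row B = (162, 1, −1)   [check: 1·360 − 1·198 = 162]
  198 = 1·162 + 36   → row D = row B − 1·row C = (36, −1, 2)   [check: −1·360 + 2·198 = 36]
  162 = 4·36 + 18   → row E = row C − 4·row D = (18, 5, −9)   [check: 5·360 − 9·198 = 18]
  36 = 2·18 + 0   → remainder 0, stop. gcd = 18 (last nonzero row E).
So gcd(198, 360) = 18, with Bézout identity 5·360 − 9·198 = 18. Containment (⊇): the Bézout identity exhibits 18 as an element of (198, 360), giving (18) ⊆ (198, 360). Containment (⊆): since 18 | 198 and 18 | 360 (198 = 18·11, 360 = 18·20), every Z-linear combination of 198 and 360 is divisible by 18, so (198, 360) ⊆ (18). Therefore (198, 360) = (18), d = 18.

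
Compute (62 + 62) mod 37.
Reduce the summands first: 62 ≡ 25, 62 ≡ 25 (mod 37), so 62 + 62 ≡ 25 + 25 (mod 37). 25 + 25 = 50; 50 = 1·37 + 13, so (62 + 62) mod 37 = 13.

Final answer: 13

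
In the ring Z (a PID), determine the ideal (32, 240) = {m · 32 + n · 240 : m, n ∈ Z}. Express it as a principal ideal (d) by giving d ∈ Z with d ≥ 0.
(32, 240) = (16); d = 16

In the PID Z, (a, b) is generated by gcd(a, b). Compute gcd(240, 32) with the extended Euclidean algorithm, tracking rows (r, s, t) with s·240 + t·32 = r:
  row A: (240, 1, 0)   [1·240 + 0·32 = 240]
  row B: (32, 0, 1)   [0·240 + 1·32 = 32]
  240 = 7·32 + 16   → row C = row A − 7·row B = (16, 1, −7)   [check: 1·240 − 7·32 = 16]
  32 = 2·16 + 0   → remainder 0, stop. gcd = 16 (last nonzero row C).
So gcd(32, 240) = 16, with Bézout identity 1·240 − 7·32 = 16. Containment (⊇): the Bézout identity exhibits 16 as an element of (32, 240), giving (16) ⊆ (32, 240). Containment (⊆): since 16 | 32 and 16 | 240 (32 = 16·2, 240 = 16·15), every Z-linear combination of 32 and 240 is divisible by 16, so (32, 240) ⊆ (16). Therefore (32, 240) = (16), d = 16.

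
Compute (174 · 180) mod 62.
Reduce the factors first: 174 ≡ 50, 180 ≡ 56 (mod 62), so 174 · 180 ≡ 50 · 56 (mod 62). 50 · 56 = 2800. Dividing by 62: 2800 = 45·62 + 10. So (174 · 180) mod 62 = 10.

Final answer: 10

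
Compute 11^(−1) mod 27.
11^(−1) ≡ 5 (mod 27)

Apply the extended Euclidean algorithm to (27, 11), tracking rows (r, s, t) with s·27 + t·11 = r. Each division r_prev = q·r_cur + r_new produces the new row as (previous row) − q·(current row):
  row A: (27, 1, 0)   [1·27 + 0·11 = 27]
  row B: (11, 0, 1)   [0·27 + 1·11 = 11]
  27 = 2·11 + 5   → row C = row A − 2·row B = (5, 1, −2)   [check: 1·27 − 2·11 = 5]
  11 = 2·5 + 1   → row D = row B − 2·row C = (1, −2, 5)   [check: −2·27 + 5·11 = 1]
  5 = 5·1 + 0   → remainder 0, stop. gcd = 1 (last nonzero row D).
The gcd is 1, so 11 is invertible mod 27. The last nonzero row gives −2·27 + 5·11 = 1, so t = 5. So 11^(−1) ≡ 5 (mod 27). Verify: 11 · 5 = 55 ≡ 1 (mod 27). ✓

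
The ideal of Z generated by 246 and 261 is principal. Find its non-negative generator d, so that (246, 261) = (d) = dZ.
(246, 261) = (3); d = 3

In the PID Z, (a, b) is generated by gcd(a, b). Compute gcd(261, 246) with the extended Euclidean algorithm, tracking rows (r, s, t) with s·261 + t·246 = r:
  row A: (261, 1, 0)   [1·261 + 0·246 = 261]
  row B: (246, 0, 1)   [0·261 + 1·246 = 246]
  261 = 1·246 + 15   → row C = row A − 1·row B = (15, 1, −1)   [check: 1·261 − 1·246 = 15]
  246 = 16·15 + 6   → row D = row B − 16·row C = (6, −16, 17)   [check: −16·261 + 17·246 = 6]
  15 = 2·6 + 3   → row E = row C − 2·row D = (3, 33, −35)   [check: 33·261 − 35·246 = 3]
  6 = 2·3 + 0   → remainder 0, stop. gcd = 3 (last nonzero row E).
So gcd(246, 261) = 3, with Bézout identity 33·261 − 35·246 = 3. Containment (⊇): the Bézout identity exhibits 3 as an element of (246, 261), giving (3) ⊆ (246, 261). Containment (⊆): since 3 | 246 and 3 | 261 (246 = 3·82, 261 = 3·87), every Z-linear combination of 246 and 261 is divisible by 3, so (246, 261) ⊆ (3). Therefore (246, 261) = (3), d = 3.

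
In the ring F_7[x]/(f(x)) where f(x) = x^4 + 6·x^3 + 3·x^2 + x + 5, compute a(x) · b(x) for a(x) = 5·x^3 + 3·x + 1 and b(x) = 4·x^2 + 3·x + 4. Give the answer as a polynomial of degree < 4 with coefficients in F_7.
a · b ≡ 6·x + 4 (mod f(x))

Multiply as integer polynomials: a · b = 20·x^5 + 15·x^4 + 32·x^3 + 13·x^2 + 15·x + 4. Reducing coefficients mod 7: a · b ≡ 6·x^5 + x^4 + 4·x^3 + 6·x^2 + x + 4. Now divide by f(x) = x^4 + 6·x^3 + 3·x^2 + x + 5 in F_7[x], eliminating the leading term at each step:
  leading term 6·x^5: subtract (6·x)·f(x) = 6·x^5 + x^4 + 4·x^3 + 6·x^2 + 2·x, leaving 6·x + 4 (coefficients mod 7)
The degree is now < 4, so this is the remainder. Hence a · b ≡ 6·x + 4 in F_7[x]/(f).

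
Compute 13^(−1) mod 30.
13^(−1) ≡ 7 (mod 30)

Apply the extended Euclidean algorithm to (30, 13), tracking rows (r, s, t) with s·30 + t·13 = r. Each division r_prev = q·r_cur + r_new produces the new row as (previous row) − q·(current row):
  row A: (30, 1, 0)   [1·30 + 0·13 = 30]
  row B: (13, 0, 1)   [0·30 + 1·13 = 13]
  30 = 2·13 + 4   → row C = row A − 2·row B = (4, 1, −2)   [check: 1·30 − 2·13 = 4]
  13 = 3·4 + 1   → row D = row B − 3·row C = (1, −3, 7)   [check: −3·30 + 7·13 = 1]
  4 = 4·1 + 0   → remainder 0, stop. gcd = 1 (last nonzero row D).
The gcd is 1, so 13 is invertible mod 30. The last nonzero row gives −3·30 + 7·13 = 1, so t = 7. So 13^(−1) ≡ 7 (mod 30). Verify: 13 · 7 = 91 ≡ 1 (mod 30). ✓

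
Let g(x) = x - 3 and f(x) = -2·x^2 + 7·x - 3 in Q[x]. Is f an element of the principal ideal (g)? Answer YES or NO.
YES

In Q[x] the ideal (g) consists of all multiples of g, so f ∈ (g) iff g | f, i.e. iff the remainder of f on division by g is 0. Divide f by g (g is monic, so eliminate the leading term of the running remainder at each step):
  leading term -2·x^2: subtract (-2·x)·g(x) = -2·x^2 + 6·x, leaving x - 3
  leading term x: subtract (1)·g(x) = x - 3, leaving 0
The remainder is 0, so f(x) = g(x) · h(x) with h(x) = 1 - 2·x. Hence g | f, i.e. f ∈ (g).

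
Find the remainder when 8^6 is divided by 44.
36

Use repeated squaring. Binary(6) = 110. Walk through the bits of the exponent 6 left-to-right: at each bit after the leading one, square the running value, then multiply by 8 if the bit is 1 (always reducing mod 44):
  bit 1 = 1 (leading): start with 8.
  bit 2 = 1: square 8^2 = 64 ≡ 20; bit is 1, so multiply 20·8 = 160 ≡ 28 (mod 44).
  bit 3 = 0: square 28^2 = 784 ≡ 36 (mod 44).
Final value: 8^6 ≡ 36 (mod 44).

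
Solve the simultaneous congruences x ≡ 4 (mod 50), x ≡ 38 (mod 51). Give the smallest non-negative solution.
x ≡ 854 (mod 2550); the representative in [0, 2550) is 854

The moduli 50, 51 are pairwise coprime, so by the CRT there is a unique solution mod 50·51 = 2550.
Solve by successive substitution. Start with x ≡ 4 (mod 50).
  Combine with x ≡ 38 (mod 51): write x = 4 + 50·t and require 4 + 50·t ≡ 38 (mod 51), i.e. 50·t ≡ 38 − 4 ≡ 34 (mod 51). Since 50^(−1) ≡ 50 (mod 51), t ≡ 50·34 ≡ 17 (mod 51). So x ≡ 4 + 50·17 = 854 (mod 2550).
Unique solution in [0, 2550): x = 854.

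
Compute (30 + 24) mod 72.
Both summands are already reduced mod 72. 30 + 24 = 54; 54 = 0·72 + 54, so (30 + 24) mod 72 = 54.

Final answer: 54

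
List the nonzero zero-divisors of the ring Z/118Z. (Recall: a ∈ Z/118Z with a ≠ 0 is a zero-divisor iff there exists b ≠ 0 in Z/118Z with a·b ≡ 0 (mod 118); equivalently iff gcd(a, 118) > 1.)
nonzero zero-divisors of Z/118Z = {2, 4, 6, 8, 10, 12, 14, 16, 18, 20, 22, 24, 26, 28, 30, 32, 34, 36, 38, 40, 42, 44, 46, 48, 50, 52, 54, 56, 58, 59, 60, 62, 64, 66, 68, 70, 72, 74, 76, 78, 80, 82, 84, 86, 88, 90, 92, 94, 96, 98, 100, 102, 104, 106, 108, 110, 112, 114, 116}

An element a ∈ Z/118Z (with a ≠ 0) is a zero-divisor iff gcd(a, 118) > 1 (because a is a unit precisely when gcd(a, n) = 1, and in Z/nZ every nonzero, non-unit element is a zero-divisor). Scan a = 1, ..., 117 and keep those with gcd(a, 118) > 1:
  gcd(2, 118) = 2, gcd(4, 118) = 2, gcd(6, 118) = 2, gcd(8, 118) = 2, gcd(10, 118) = 2, gcd(12, 118) = 2, gcd(14, 118) = 2, gcd(16, 118) = 2, gcd(18, 118) = 2, gcd(20, 118) = 2, gcd(22, 118) = 2, gcd(24, 118) = 2, gcd(26, 118) = 2, gcd(28, 118) = 2, gcd(30, 118) = 2, gcd(32, 118) = 2, gcd(34, 118) = 2, gcd(36, 118) = 2, gcd(38, 118) = 2, gcd(40, 118) = 2, gcd(42, 118) = 2, gcd(44, 118) = 2, gcd(46, 118) = 2, gcd(48, 118) = 2, gcd(50, 118) = 2, gcd(52, 118) = 2, gcd(54, 118) = 2, gcd(56, 118) = 2, gcd(58, 118) = 2, gcd(59, 118) = 59, gcd(60, 118) = 2, gcd(62, 118) = 2, gcd(64, 118) = 2, gcd(66, 118) = 2, gcd(68, 118) = 2, gcd(70, 118) = 2, gcd(72, 118) = 2, gcd(74, 118) = 2, gcd(76, 118) = 2, gcd(78, 118) = 2, gcd(80, 118) = 2, gcd(82, 118) = 2, gcd(84, 118) = 2, gcd(86, 118) = 2, gcd(88, 118) = 2, gcd(90, 118) = 2, gcd(92, 118) = 2, gcd(94, 118) = 2, gcd(96, 118) = 2, gcd(98, 118) = 2, gcd(100, 118) = 2, gcd(102, 118) = 2, gcd(104, 118) = 2, gcd(106, 118) = 2, gcd(108, 118) = 2, gcd(110, 118) = 2, gcd(112, 118) = 2, gcd(114, 118) = 2, gcd(116, 118) = 2.
All other a ∈ {1, ..., 117} have gcd(a, 118) = 1 and are units. So the nonzero zero-divisors are exactly the 59 values of a appearing in this scan.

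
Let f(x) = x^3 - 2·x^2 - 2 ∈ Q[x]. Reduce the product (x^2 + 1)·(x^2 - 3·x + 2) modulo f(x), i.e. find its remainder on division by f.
First multiply in Q[x] without reducing: a · b = x^4 - 3·x^3 + 3·x^2 - 3·x + 2. Now divide by f(x) = x^3 - 2·x^2 - 2, eliminating the leading term at each step:
  leading term x^4: subtract (x)·f(x) = x^4 - 2·x^3 - 2·x, leaving -x^3 + 3·x^2 - x + 2
  leading term -x^3: subtract (-1)·f(x) = -x^3 + 2·x^2 + 2, leaving x^2 - x
The degree is now < 3, so this is the remainder. Hence a · b ≡ x^2 - x in Q[x]/(f).

Final answer: a · b ≡ x^2 - x (mod f(x))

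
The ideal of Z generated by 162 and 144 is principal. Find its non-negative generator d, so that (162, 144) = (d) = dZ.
In the PID Z, (a, b) is generated by gcd(a, b). Compute gcd(162, 144) with the extended Euclidean algorithm, tracking rows (r, s, t) with s·162 + t·144 = r:
  row A: (162, 1, 0)   [1·162 + 0·144 = 162]
  row B: (144, 0, 1)   [0·162 + 1·144 = 144]
  162 = 1·144 + 18   → row C = row A − 1·row B = (18, 1, −1)   [check: 1·162 − 1·144 = 18]
  144 = 8·18 + 0   → remainder 0, stop. gcd = 18 (last nonzero row C).
So gcd(162, 144) = 18, with Bézout identity 1·162 − 1·144 = 18. Containment (⊇): the Bézout identity exhibits 18 as an element of (162, 144), giving (18) ⊆ (162, 144). Containment (⊆): since 18 | 162 and 18 | 144 (162 = 18·9, 144 = 18·8), every Z-linear combination of 162 and 144 is divisible by 18, so (162, 144) ⊆ (18). Therefore (162, 144) = (18), d = 18.

Final answer: (162, 144) = (18); d = 18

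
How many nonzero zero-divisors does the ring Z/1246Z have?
In Z/1246Z each nonzero element is either a unit (gcd with 1246 is 1) or a zero-divisor (gcd > 1). The number of units is φ(1246): factorise 1246 = 2 · 7 · 89, so φ(1246) = (2 − 1) · (7 − 1) · (89 − 1) = 1 · 6 · 88 = 528. The nonzero elements number 1246 − 1 = 1245. Hence the nonzero zero-divisors number 1245 − 528 = 717.

Final answer: Z/1246Z has 717 nonzero zero-divisors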